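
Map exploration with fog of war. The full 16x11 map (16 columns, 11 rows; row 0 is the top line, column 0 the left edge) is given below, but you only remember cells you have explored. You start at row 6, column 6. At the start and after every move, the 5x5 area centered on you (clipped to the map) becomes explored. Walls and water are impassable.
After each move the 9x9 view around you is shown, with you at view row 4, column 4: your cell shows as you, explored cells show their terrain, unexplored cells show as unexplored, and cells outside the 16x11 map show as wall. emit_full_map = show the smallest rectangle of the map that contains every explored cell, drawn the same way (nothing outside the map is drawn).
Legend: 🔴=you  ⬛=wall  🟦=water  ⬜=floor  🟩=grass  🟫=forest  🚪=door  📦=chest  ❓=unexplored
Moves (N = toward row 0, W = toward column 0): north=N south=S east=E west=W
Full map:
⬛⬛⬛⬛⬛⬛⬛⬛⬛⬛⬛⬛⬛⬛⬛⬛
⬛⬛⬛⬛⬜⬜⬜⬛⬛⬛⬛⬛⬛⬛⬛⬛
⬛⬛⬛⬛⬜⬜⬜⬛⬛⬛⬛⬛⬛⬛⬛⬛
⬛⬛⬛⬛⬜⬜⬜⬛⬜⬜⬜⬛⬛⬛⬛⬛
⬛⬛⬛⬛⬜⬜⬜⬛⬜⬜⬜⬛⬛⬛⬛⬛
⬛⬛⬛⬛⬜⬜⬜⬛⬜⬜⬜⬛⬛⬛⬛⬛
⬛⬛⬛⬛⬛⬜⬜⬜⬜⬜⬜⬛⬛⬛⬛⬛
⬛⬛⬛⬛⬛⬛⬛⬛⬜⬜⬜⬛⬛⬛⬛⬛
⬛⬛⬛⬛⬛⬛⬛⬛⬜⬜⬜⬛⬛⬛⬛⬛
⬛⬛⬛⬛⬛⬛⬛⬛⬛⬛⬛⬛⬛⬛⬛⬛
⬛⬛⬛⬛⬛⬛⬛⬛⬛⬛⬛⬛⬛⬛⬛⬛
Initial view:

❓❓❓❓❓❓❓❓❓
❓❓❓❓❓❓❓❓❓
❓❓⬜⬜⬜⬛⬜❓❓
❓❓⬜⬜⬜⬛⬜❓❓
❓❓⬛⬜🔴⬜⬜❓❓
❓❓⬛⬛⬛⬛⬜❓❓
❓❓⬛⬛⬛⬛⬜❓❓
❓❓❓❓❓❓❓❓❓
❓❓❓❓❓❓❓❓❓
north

❓❓❓❓❓❓❓❓❓
❓❓❓❓❓❓❓❓❓
❓❓⬜⬜⬜⬛⬜❓❓
❓❓⬜⬜⬜⬛⬜❓❓
❓❓⬜⬜🔴⬛⬜❓❓
❓❓⬛⬜⬜⬜⬜❓❓
❓❓⬛⬛⬛⬛⬜❓❓
❓❓⬛⬛⬛⬛⬜❓❓
❓❓❓❓❓❓❓❓❓

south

❓❓❓❓❓❓❓❓❓
❓❓⬜⬜⬜⬛⬜❓❓
❓❓⬜⬜⬜⬛⬜❓❓
❓❓⬜⬜⬜⬛⬜❓❓
❓❓⬛⬜🔴⬜⬜❓❓
❓❓⬛⬛⬛⬛⬜❓❓
❓❓⬛⬛⬛⬛⬜❓❓
❓❓❓❓❓❓❓❓❓
❓❓❓❓❓❓❓❓❓

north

❓❓❓❓❓❓❓❓❓
❓❓❓❓❓❓❓❓❓
❓❓⬜⬜⬜⬛⬜❓❓
❓❓⬜⬜⬜⬛⬜❓❓
❓❓⬜⬜🔴⬛⬜❓❓
❓❓⬛⬜⬜⬜⬜❓❓
❓❓⬛⬛⬛⬛⬜❓❓
❓❓⬛⬛⬛⬛⬜❓❓
❓❓❓❓❓❓❓❓❓

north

❓❓❓❓❓❓❓❓❓
❓❓❓❓❓❓❓❓❓
❓❓⬜⬜⬜⬛⬛❓❓
❓❓⬜⬜⬜⬛⬜❓❓
❓❓⬜⬜🔴⬛⬜❓❓
❓❓⬜⬜⬜⬛⬜❓❓
❓❓⬛⬜⬜⬜⬜❓❓
❓❓⬛⬛⬛⬛⬜❓❓
❓❓⬛⬛⬛⬛⬜❓❓

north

⬛⬛⬛⬛⬛⬛⬛⬛⬛
❓❓❓❓❓❓❓❓❓
❓❓⬜⬜⬜⬛⬛❓❓
❓❓⬜⬜⬜⬛⬛❓❓
❓❓⬜⬜🔴⬛⬜❓❓
❓❓⬜⬜⬜⬛⬜❓❓
❓❓⬜⬜⬜⬛⬜❓❓
❓❓⬛⬜⬜⬜⬜❓❓
❓❓⬛⬛⬛⬛⬜❓❓

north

⬛⬛⬛⬛⬛⬛⬛⬛⬛
⬛⬛⬛⬛⬛⬛⬛⬛⬛
❓❓⬛⬛⬛⬛⬛❓❓
❓❓⬜⬜⬜⬛⬛❓❓
❓❓⬜⬜🔴⬛⬛❓❓
❓❓⬜⬜⬜⬛⬜❓❓
❓❓⬜⬜⬜⬛⬜❓❓
❓❓⬜⬜⬜⬛⬜❓❓
❓❓⬛⬜⬜⬜⬜❓❓

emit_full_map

⬛⬛⬛⬛⬛
⬜⬜⬜⬛⬛
⬜⬜🔴⬛⬛
⬜⬜⬜⬛⬜
⬜⬜⬜⬛⬜
⬜⬜⬜⬛⬜
⬛⬜⬜⬜⬜
⬛⬛⬛⬛⬜
⬛⬛⬛⬛⬜

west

⬛⬛⬛⬛⬛⬛⬛⬛⬛
⬛⬛⬛⬛⬛⬛⬛⬛⬛
❓❓⬛⬛⬛⬛⬛⬛❓
❓❓⬛⬜⬜⬜⬛⬛❓
❓❓⬛⬜🔴⬜⬛⬛❓
❓❓⬛⬜⬜⬜⬛⬜❓
❓❓⬛⬜⬜⬜⬛⬜❓
❓❓❓⬜⬜⬜⬛⬜❓
❓❓❓⬛⬜⬜⬜⬜❓

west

⬛⬛⬛⬛⬛⬛⬛⬛⬛
⬛⬛⬛⬛⬛⬛⬛⬛⬛
❓❓⬛⬛⬛⬛⬛⬛⬛
❓❓⬛⬛⬜⬜⬜⬛⬛
❓❓⬛⬛🔴⬜⬜⬛⬛
❓❓⬛⬛⬜⬜⬜⬛⬜
❓❓⬛⬛⬜⬜⬜⬛⬜
❓❓❓❓⬜⬜⬜⬛⬜
❓❓❓❓⬛⬜⬜⬜⬜

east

⬛⬛⬛⬛⬛⬛⬛⬛⬛
⬛⬛⬛⬛⬛⬛⬛⬛⬛
❓⬛⬛⬛⬛⬛⬛⬛❓
❓⬛⬛⬜⬜⬜⬛⬛❓
❓⬛⬛⬜🔴⬜⬛⬛❓
❓⬛⬛⬜⬜⬜⬛⬜❓
❓⬛⬛⬜⬜⬜⬛⬜❓
❓❓❓⬜⬜⬜⬛⬜❓
❓❓❓⬛⬜⬜⬜⬜❓

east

⬛⬛⬛⬛⬛⬛⬛⬛⬛
⬛⬛⬛⬛⬛⬛⬛⬛⬛
⬛⬛⬛⬛⬛⬛⬛❓❓
⬛⬛⬜⬜⬜⬛⬛❓❓
⬛⬛⬜⬜🔴⬛⬛❓❓
⬛⬛⬜⬜⬜⬛⬜❓❓
⬛⬛⬜⬜⬜⬛⬜❓❓
❓❓⬜⬜⬜⬛⬜❓❓
❓❓⬛⬜⬜⬜⬜❓❓

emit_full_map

⬛⬛⬛⬛⬛⬛⬛
⬛⬛⬜⬜⬜⬛⬛
⬛⬛⬜⬜🔴⬛⬛
⬛⬛⬜⬜⬜⬛⬜
⬛⬛⬜⬜⬜⬛⬜
❓❓⬜⬜⬜⬛⬜
❓❓⬛⬜⬜⬜⬜
❓❓⬛⬛⬛⬛⬜
❓❓⬛⬛⬛⬛⬜

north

⬛⬛⬛⬛⬛⬛⬛⬛⬛
⬛⬛⬛⬛⬛⬛⬛⬛⬛
⬛⬛⬛⬛⬛⬛⬛⬛⬛
⬛⬛⬛⬛⬛⬛⬛❓❓
⬛⬛⬜⬜🔴⬛⬛❓❓
⬛⬛⬜⬜⬜⬛⬛❓❓
⬛⬛⬜⬜⬜⬛⬜❓❓
⬛⬛⬜⬜⬜⬛⬜❓❓
❓❓⬜⬜⬜⬛⬜❓❓

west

⬛⬛⬛⬛⬛⬛⬛⬛⬛
⬛⬛⬛⬛⬛⬛⬛⬛⬛
⬛⬛⬛⬛⬛⬛⬛⬛⬛
❓⬛⬛⬛⬛⬛⬛⬛❓
❓⬛⬛⬜🔴⬜⬛⬛❓
❓⬛⬛⬜⬜⬜⬛⬛❓
❓⬛⬛⬜⬜⬜⬛⬜❓
❓⬛⬛⬜⬜⬜⬛⬜❓
❓❓❓⬜⬜⬜⬛⬜❓

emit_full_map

⬛⬛⬛⬛⬛⬛⬛
⬛⬛⬜🔴⬜⬛⬛
⬛⬛⬜⬜⬜⬛⬛
⬛⬛⬜⬜⬜⬛⬜
⬛⬛⬜⬜⬜⬛⬜
❓❓⬜⬜⬜⬛⬜
❓❓⬛⬜⬜⬜⬜
❓❓⬛⬛⬛⬛⬜
❓❓⬛⬛⬛⬛⬜


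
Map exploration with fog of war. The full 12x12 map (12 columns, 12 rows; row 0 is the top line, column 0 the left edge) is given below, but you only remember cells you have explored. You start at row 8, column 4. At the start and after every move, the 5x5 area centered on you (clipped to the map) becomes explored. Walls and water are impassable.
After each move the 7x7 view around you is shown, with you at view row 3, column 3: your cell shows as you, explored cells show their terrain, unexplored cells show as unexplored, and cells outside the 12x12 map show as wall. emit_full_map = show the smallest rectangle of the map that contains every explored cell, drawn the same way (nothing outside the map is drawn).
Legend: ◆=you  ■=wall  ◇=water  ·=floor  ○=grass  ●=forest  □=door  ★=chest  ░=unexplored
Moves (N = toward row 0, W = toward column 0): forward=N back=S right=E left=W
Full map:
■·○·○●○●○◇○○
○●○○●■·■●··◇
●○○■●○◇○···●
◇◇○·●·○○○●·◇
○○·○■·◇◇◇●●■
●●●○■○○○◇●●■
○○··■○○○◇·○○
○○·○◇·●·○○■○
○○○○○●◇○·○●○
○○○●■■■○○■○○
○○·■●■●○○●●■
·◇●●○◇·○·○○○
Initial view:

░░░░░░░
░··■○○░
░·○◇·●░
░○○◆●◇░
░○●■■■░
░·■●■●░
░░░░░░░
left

░░░░░░░
░○··■○○
░○·○◇·●
░○○◆○●◇
░○○●■■■
░○·■●■●
░░░░░░░

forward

░░░░░░░
░●●○■○░
░○··■○○
░○·◆◇·●
░○○○○●◇
░○○●■■■
░○·■●■●

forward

░░░░░░░
░○·○■·░
░●●○■○░
░○·◆■○○
░○·○◇·●
░○○○○●◇
░○○●■■■

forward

░░░░░░░
░◇○·●·░
░○·○■·░
░●●◆■○░
░○··■○○
░○·○◇·●
░○○○○●◇

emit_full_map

◇○·●·░
○·○■·░
●●◆■○░
○··■○○
○·○◇·●
○○○○●◇
○○●■■■
○·■●■●

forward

░░░░░░░
░○○■●○░
░◇○·●·░
░○·◆■·░
░●●○■○░
░○··■○○
░○·○◇·●

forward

░░░░░░░
░●○○●■░
░○○■●○░
░◇○◆●·░
░○·○■·░
░●●○■○░
░○··■○○

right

░░░░░░░
●○○●■·░
○○■●○◇░
◇○·◆·○░
○·○■·◇░
●●○■○○░
○··■○○░

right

░░░░░░░
○○●■·■░
○■●○◇○░
○·●◆○○░
·○■·◇◇░
●○■○○○░
··■○○░░

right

░░░░░░░
○●■·■●░
■●○◇○·░
·●·◆○○░
○■·◇◇◇░
○■○○○◇░
·■○○░░░

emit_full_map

●○○●■·■●
○○■●○◇○·
◇○·●·◆○○
○·○■·◇◇◇
●●○■○○○◇
○··■○○░░
○·○◇·●░░
○○○○●◇░░
○○●■■■░░
○·■●■●░░

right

░░░░░░░
●■·■●·░
●○◇○··░
●·○◆○●░
■·◇◇◇●░
■○○○◇●░
■○○░░░░

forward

■■■■■■■
░●○●○◇░
●■·■●·░
●○◇◆··░
●·○○○●░
■·◇◇◇●░
■○○○◇●░

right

■■■■■■■
●○●○◇○░
■·■●··░
○◇○◆··░
·○○○●·░
·◇◇◇●●░
○○○◇●░░

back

●○●○◇○░
■·■●··░
○◇○···░
·○○◆●·░
·◇◇◇●●░
○○○◇●●░
○○░░░░░

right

○●○◇○░■
·■●··◇■
◇○···●■
○○○◆·◇■
◇◇◇●●■■
○○◇●●■■
○░░░░░■

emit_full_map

░░░░●○●○◇○░
●○○●■·■●··◇
○○■●○◇○···●
◇○·●·○○○◆·◇
○·○■·◇◇◇●●■
●●○■○○○◇●●■
○··■○○░░░░░
○·○◇·●░░░░░
○○○○●◇░░░░░
○○●■■■░░░░░
○·■●■●░░░░░


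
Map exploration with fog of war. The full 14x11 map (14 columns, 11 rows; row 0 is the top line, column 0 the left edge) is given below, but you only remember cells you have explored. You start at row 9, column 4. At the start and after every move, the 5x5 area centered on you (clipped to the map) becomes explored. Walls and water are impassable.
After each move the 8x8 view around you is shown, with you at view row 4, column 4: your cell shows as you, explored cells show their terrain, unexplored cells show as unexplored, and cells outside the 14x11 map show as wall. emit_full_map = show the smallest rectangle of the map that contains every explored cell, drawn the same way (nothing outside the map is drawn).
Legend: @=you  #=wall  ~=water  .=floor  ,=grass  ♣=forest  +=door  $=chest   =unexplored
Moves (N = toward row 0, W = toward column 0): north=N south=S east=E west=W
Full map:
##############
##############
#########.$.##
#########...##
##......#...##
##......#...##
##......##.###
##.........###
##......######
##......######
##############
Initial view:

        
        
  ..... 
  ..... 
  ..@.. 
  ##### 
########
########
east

        
        
 ...... 
 ...... 
 ...@.. 
 ###### 
########
########

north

        
        
  ..... 
 ...... 
 ...@.. 
 ...... 
 ###### 
########

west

        
        
  ......
  ......
  ..@...
  ......
  ######
########

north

        
        
  ..... 
  ......
  ..@...
  ......
  ......
  ######

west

#       
#       
# #.....
# #.....
# #.@...
# #.....
# #.....
#  #####

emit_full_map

#..... 
#......
#.@....
#......
#......
 ######

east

        
        
 #..... 
 #......
 #..@...
 #......
 #......
  ######

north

        
        
  ..... 
 #..... 
 #..@...
 #......
 #......
 #......

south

        
  ..... 
 #..... 
 #......
 #..@...
 #......
 #......
  ######

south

  ..... 
 #..... 
 #......
 #......
 #..@...
 #......
  ######
########

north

        
  ..... 
 #..... 
 #......
 #..@...
 #......
 #......
  ######

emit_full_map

 ..... 
#..... 
#......
#..@...
#......
#......
 ######

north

        
        
  ..... 
 #..... 
 #..@...
 #......
 #......
 #......

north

        
        
  ##### 
  ..... 
 #..@.. 
 #......
 #......
 #......

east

        
        
 ###### 
 ...... 
#...@.. 
#...... 
#...... 
#...... 

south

        
 ###### 
 ...... 
#...... 
#...@.. 
#...... 
#...... 
#...... 

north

        
        
 ###### 
 ...... 
#...@.. 
#...... 
#...... 
#...... 

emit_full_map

 ######
 ......
#...@..
#......
#......
#......
#......
 ######


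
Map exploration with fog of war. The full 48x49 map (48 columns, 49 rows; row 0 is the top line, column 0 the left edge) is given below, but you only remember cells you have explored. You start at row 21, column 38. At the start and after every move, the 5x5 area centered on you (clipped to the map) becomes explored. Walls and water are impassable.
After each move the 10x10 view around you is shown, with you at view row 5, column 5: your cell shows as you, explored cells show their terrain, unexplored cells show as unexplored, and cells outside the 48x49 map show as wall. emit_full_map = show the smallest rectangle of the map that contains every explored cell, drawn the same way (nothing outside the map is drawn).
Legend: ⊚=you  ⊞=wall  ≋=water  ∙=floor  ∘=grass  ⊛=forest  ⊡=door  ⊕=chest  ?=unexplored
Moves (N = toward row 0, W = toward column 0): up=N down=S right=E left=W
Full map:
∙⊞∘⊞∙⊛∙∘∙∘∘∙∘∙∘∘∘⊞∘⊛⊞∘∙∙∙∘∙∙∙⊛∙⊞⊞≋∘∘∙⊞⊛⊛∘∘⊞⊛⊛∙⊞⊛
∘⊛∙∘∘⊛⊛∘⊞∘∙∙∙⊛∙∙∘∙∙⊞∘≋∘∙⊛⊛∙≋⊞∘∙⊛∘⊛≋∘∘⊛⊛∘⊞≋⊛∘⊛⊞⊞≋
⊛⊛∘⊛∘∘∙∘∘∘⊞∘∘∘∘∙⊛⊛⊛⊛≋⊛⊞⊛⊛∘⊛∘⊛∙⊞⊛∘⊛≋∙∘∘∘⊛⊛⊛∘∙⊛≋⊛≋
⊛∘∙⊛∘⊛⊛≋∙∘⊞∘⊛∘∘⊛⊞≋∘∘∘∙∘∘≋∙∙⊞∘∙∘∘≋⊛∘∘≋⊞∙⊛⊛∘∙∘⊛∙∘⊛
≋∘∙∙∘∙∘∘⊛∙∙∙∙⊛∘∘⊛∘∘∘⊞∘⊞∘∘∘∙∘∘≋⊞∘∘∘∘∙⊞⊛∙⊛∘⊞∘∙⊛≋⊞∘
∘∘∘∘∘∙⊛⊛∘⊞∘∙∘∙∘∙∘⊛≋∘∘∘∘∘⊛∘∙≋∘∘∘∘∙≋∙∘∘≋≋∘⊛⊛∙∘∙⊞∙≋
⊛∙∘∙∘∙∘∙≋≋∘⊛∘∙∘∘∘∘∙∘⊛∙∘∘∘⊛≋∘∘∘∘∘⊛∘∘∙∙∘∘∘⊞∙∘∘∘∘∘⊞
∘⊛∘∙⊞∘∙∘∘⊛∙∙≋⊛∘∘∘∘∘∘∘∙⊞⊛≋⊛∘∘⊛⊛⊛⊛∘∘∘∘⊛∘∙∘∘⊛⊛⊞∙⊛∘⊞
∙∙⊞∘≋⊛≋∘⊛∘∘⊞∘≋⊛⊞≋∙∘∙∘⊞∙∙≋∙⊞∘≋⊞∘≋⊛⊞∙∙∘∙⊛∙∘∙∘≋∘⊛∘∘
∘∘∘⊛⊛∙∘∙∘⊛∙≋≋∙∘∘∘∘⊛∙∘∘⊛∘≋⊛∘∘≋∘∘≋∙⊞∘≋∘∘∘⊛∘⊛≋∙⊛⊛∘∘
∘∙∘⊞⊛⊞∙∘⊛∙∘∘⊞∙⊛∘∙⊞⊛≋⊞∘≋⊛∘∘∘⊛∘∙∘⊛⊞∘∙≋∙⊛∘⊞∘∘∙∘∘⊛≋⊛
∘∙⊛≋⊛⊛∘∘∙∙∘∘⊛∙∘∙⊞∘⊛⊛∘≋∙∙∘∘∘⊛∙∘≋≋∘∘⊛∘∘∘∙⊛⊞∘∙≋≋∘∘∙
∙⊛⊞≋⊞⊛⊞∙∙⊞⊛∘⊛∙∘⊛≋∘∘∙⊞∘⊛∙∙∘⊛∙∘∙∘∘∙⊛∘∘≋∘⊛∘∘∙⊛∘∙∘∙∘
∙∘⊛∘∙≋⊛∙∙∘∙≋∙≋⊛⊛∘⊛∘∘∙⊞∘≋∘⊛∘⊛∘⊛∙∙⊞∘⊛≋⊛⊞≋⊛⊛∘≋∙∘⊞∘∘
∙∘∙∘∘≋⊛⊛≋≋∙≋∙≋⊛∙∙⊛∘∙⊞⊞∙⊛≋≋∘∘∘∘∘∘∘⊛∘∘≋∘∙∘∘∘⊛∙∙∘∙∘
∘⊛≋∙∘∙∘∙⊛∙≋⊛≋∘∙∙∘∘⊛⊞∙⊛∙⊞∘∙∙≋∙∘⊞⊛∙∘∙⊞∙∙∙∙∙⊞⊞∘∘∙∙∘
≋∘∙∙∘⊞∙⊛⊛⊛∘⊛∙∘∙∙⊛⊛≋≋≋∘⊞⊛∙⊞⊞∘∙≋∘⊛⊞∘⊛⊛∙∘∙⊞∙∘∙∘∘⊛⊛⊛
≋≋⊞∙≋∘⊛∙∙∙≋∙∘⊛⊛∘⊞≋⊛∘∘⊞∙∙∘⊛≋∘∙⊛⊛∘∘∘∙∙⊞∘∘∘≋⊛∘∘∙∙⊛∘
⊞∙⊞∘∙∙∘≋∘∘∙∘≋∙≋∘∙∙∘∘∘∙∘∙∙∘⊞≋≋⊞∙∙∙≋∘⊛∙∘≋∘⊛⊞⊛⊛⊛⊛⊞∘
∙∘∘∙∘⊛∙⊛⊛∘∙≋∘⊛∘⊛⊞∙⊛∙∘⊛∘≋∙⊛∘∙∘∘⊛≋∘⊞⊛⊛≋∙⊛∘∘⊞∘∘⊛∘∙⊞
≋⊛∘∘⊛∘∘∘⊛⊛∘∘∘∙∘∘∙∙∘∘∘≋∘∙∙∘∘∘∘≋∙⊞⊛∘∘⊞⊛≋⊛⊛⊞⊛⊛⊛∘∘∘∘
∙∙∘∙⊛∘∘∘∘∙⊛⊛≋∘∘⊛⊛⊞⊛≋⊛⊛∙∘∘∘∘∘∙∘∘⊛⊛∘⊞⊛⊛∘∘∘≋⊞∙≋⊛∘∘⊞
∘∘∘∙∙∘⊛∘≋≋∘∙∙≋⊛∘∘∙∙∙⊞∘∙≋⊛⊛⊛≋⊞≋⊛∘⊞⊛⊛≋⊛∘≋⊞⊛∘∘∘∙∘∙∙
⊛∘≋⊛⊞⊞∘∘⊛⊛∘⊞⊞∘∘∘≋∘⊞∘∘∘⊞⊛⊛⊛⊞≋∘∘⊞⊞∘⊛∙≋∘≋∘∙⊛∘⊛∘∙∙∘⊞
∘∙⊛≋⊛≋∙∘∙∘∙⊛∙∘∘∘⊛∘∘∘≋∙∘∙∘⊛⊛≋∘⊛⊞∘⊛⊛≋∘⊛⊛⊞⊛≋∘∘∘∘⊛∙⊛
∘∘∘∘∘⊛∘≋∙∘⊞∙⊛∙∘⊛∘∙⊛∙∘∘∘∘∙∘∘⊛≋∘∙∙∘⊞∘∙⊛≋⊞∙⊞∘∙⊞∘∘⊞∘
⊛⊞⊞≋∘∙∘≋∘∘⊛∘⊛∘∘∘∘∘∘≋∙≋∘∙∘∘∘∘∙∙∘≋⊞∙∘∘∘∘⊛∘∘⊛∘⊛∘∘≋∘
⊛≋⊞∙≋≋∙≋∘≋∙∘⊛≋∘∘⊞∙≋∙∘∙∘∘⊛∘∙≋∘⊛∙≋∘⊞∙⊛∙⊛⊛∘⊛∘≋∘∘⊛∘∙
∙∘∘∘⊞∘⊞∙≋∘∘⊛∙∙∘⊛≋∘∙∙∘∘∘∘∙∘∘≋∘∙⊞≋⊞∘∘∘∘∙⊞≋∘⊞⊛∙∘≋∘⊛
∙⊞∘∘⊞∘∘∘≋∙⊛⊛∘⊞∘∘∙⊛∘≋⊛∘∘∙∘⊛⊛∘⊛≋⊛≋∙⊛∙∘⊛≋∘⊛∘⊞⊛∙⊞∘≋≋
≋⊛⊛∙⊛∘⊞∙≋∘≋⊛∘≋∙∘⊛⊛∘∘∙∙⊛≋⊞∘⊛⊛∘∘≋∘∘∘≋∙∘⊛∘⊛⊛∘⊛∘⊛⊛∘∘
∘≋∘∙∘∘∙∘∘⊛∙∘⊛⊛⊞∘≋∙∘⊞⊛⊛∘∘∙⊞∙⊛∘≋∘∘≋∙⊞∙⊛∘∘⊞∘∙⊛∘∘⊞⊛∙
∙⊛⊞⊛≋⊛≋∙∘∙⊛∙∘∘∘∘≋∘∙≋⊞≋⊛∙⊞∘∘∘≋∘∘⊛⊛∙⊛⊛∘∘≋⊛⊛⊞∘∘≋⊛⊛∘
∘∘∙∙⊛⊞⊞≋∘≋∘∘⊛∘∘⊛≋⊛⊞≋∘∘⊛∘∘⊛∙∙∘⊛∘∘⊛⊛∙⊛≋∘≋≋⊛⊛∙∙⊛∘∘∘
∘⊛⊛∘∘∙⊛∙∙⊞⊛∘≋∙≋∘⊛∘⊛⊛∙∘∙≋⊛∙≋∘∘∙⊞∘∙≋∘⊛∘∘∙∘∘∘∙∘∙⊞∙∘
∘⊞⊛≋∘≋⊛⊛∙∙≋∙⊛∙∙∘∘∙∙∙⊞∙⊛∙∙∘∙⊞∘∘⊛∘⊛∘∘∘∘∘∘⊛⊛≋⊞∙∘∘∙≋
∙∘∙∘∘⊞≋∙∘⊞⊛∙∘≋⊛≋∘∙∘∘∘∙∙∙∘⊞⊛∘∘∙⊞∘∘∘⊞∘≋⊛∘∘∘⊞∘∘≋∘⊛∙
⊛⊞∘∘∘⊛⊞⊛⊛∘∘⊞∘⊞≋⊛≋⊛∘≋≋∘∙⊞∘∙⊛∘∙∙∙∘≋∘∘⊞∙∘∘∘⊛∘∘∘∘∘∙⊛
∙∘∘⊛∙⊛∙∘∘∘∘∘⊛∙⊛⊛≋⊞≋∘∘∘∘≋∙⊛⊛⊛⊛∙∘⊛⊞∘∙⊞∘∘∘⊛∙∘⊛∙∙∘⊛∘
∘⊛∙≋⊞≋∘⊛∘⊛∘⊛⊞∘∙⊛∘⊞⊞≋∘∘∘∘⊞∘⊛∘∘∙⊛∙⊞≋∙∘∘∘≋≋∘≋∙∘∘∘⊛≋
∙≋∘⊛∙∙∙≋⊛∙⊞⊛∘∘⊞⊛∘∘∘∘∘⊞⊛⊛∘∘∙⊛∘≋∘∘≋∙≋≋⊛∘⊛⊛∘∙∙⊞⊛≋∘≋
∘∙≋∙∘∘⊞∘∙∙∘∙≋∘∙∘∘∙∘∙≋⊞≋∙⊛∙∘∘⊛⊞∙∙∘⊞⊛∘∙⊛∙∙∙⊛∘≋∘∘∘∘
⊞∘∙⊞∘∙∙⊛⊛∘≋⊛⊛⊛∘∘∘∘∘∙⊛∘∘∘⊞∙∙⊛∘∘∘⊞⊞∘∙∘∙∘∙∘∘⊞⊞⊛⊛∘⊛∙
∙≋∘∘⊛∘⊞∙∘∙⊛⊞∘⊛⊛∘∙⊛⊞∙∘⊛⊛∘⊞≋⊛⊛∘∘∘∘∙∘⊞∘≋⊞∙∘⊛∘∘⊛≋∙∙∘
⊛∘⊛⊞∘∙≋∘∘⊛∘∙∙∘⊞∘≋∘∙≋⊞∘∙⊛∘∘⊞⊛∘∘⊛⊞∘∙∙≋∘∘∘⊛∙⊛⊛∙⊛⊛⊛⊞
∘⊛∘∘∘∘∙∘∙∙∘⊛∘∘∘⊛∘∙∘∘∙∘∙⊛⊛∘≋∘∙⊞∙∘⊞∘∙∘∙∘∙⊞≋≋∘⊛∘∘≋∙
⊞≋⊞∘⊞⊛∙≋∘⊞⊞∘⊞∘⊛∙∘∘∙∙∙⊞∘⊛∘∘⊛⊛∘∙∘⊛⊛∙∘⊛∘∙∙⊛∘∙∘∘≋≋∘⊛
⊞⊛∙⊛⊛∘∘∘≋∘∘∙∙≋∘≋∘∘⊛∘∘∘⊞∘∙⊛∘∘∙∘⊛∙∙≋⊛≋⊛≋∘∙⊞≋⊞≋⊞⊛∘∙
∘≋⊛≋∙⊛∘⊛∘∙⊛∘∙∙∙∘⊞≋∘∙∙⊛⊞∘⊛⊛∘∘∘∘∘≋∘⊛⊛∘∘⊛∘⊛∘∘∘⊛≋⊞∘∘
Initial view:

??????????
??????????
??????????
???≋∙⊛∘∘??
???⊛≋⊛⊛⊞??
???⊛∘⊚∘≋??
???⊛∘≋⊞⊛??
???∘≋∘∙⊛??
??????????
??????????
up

??????????
??????????
??????????
???∙∘≋∘⊛??
???≋∙⊛∘∘??
???⊛≋⊚⊛⊞??
???⊛∘∘∘≋??
???⊛∘≋⊞⊛??
???∘≋∘∙⊛??
??????????

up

??????????
??????????
??????????
???⊞∘∘∘≋??
???∙∘≋∘⊛??
???≋∙⊚∘∘??
???⊛≋⊛⊛⊞??
???⊛∘∘∘≋??
???⊛∘≋⊞⊛??
???∘≋∘∙⊛??

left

??????????
??????????
??????????
???∙⊞∘∘∘≋?
???⊛∙∘≋∘⊛?
???⊛≋⊚⊛∘∘?
???⊞⊛≋⊛⊛⊞?
???⊛⊛∘∘∘≋?
????⊛∘≋⊞⊛?
????∘≋∘∙⊛?

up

??????????
??????????
??????????
???⊛∙∘∙⊞??
???∙⊞∘∘∘≋?
???⊛∙⊚≋∘⊛?
???⊛≋∙⊛∘∘?
???⊞⊛≋⊛⊛⊞?
???⊛⊛∘∘∘≋?
????⊛∘≋⊞⊛?

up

??????????
??????????
??????????
???⊞∙∙∙∙??
???⊛∙∘∙⊞??
???∙⊞⊚∘∘≋?
???⊛∙∘≋∘⊛?
???⊛≋∙⊛∘∘?
???⊞⊛≋⊛⊛⊞?
???⊛⊛∘∘∘≋?

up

??????????
??????????
??????????
???∘≋∘∙∘??
???⊞∙∙∙∙??
???⊛∙⊚∙⊞??
???∙⊞∘∘∘≋?
???⊛∙∘≋∘⊛?
???⊛≋∙⊛∘∘?
???⊞⊛≋⊛⊛⊞?

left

??????????
??????????
??????????
???∘∘≋∘∙∘?
???∙⊞∙∙∙∙?
???⊛⊛⊚∘∙⊞?
???∙∙⊞∘∘∘≋
???∘⊛∙∘≋∘⊛
????⊛≋∙⊛∘∘
????⊞⊛≋⊛⊛⊞

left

??????????
??????????
??????????
???⊛∘∘≋∘∙∘
???∘∙⊞∙∙∙∙
???∘⊛⊚∙∘∙⊞
???∘∙∙⊞∘∘∘
???≋∘⊛∙∘≋∘
?????⊛≋∙⊛∘
?????⊞⊛≋⊛⊛

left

??????????
??????????
??????????
???∘⊛∘∘≋∘∙
???∙∘∙⊞∙∙∙
???⊞∘⊚⊛∙∘∙
???∘∘∙∙⊞∘∘
???∙≋∘⊛∙∘≋
??????⊛≋∙⊛
??????⊞⊛≋⊛

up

??????????
??????????
??????????
???⊞∘⊛≋⊛??
???∘⊛∘∘≋∘∙
???∙∘⊚⊞∙∙∙
???⊞∘⊛⊛∙∘∙
???∘∘∙∙⊞∘∘
???∙≋∘⊛∙∘≋
??????⊛≋∙⊛

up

??????????
??????????
??????????
???∙⊛∘∘≋??
???⊞∘⊛≋⊛??
???∘⊛⊚∘≋∘∙
???∙∘∙⊞∙∙∙
???⊞∘⊛⊛∙∘∙
???∘∘∙∙⊞∘∘
???∙≋∘⊛∙∘≋

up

??????????
??????????
??????????
???∘∘⊛∘∘??
???∙⊛∘∘≋??
???⊞∘⊚≋⊛??
???∘⊛∘∘≋∘∙
???∙∘∙⊞∙∙∙
???⊞∘⊛⊛∙∘∙
???∘∘∙∙⊞∘∘

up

??????????
??????????
??????????
???⊞∘∙≋∙??
???∘∘⊛∘∘??
???∙⊛⊚∘≋??
???⊞∘⊛≋⊛??
???∘⊛∘∘≋∘∙
???∙∘∙⊞∙∙∙
???⊞∘⊛⊛∙∘∙

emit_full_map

⊞∘∙≋∙????
∘∘⊛∘∘????
∙⊛⊚∘≋????
⊞∘⊛≋⊛????
∘⊛∘∘≋∘∙∘?
∙∘∙⊞∙∙∙∙?
⊞∘⊛⊛∙∘∙⊞?
∘∘∙∙⊞∘∘∘≋
∙≋∘⊛∙∘≋∘⊛
???⊛≋∙⊛∘∘
???⊞⊛≋⊛⊛⊞
???⊛⊛∘∘∘≋
????⊛∘≋⊞⊛
????∘≋∘∙⊛

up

??????????
??????????
??????????
???∙⊞∘≋∘??
???⊞∘∙≋∙??
???∘∘⊚∘∘??
???∙⊛∘∘≋??
???⊞∘⊛≋⊛??
???∘⊛∘∘≋∘∙
???∙∘∙⊞∙∙∙

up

??????????
??????????
??????????
???⊛⊞∙∙∘??
???∙⊞∘≋∘??
???⊞∘⊚≋∙??
???∘∘⊛∘∘??
???∙⊛∘∘≋??
???⊞∘⊛≋⊛??
???∘⊛∘∘≋∘∙

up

??????????
??????????
??????????
???∘∘∘∘⊛??
???⊛⊞∙∙∘??
???∙⊞⊚≋∘??
???⊞∘∙≋∙??
???∘∘⊛∘∘??
???∙⊛∘∘≋??
???⊞∘⊛≋⊛??

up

??????????
??????????
??????????
???⊛∘∘∙∙??
???∘∘∘∘⊛??
???⊛⊞⊚∙∘??
???∙⊞∘≋∘??
???⊞∘∙≋∙??
???∘∘⊛∘∘??
???∙⊛∘∘≋??

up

??????????
??????????
??????????
???∙≋∙∘∘??
???⊛∘∘∙∙??
???∘∘⊚∘⊛??
???⊛⊞∙∙∘??
???∙⊞∘≋∘??
???⊞∘∙≋∙??
???∘∘⊛∘∘??

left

??????????
??????????
??????????
???∘∙≋∙∘∘?
???∘⊛∘∘∙∙?
???⊛∘⊚∘∘⊛?
???≋⊛⊞∙∙∘?
???≋∙⊞∘≋∘?
????⊞∘∙≋∙?
????∘∘⊛∘∘?

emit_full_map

∘∙≋∙∘∘????
∘⊛∘∘∙∙????
⊛∘⊚∘∘⊛????
≋⊛⊞∙∙∘????
≋∙⊞∘≋∘????
?⊞∘∙≋∙????
?∘∘⊛∘∘????
?∙⊛∘∘≋????
?⊞∘⊛≋⊛????
?∘⊛∘∘≋∘∙∘?
?∙∘∙⊞∙∙∙∙?
?⊞∘⊛⊛∙∘∙⊞?
?∘∘∙∙⊞∘∘∘≋
?∙≋∘⊛∙∘≋∘⊛
????⊛≋∙⊛∘∘
????⊞⊛≋⊛⊛⊞
????⊛⊛∘∘∘≋
?????⊛∘≋⊞⊛
?????∘≋∘∙⊛

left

??????????
??????????
??????????
???∘∘∙≋∙∘∘
???∘∘⊛∘∘∙∙
???⊛⊛⊚∘∘∘⊛
???∘≋⊛⊞∙∙∘
???∘≋∙⊞∘≋∘
?????⊞∘∙≋∙
?????∘∘⊛∘∘

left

??????????
??????????
??????????
???∘∘∘∙≋∙∘
???∘∘∘⊛∘∘∙
???⊛⊛⊚∘∘∘∘
???⊞∘≋⊛⊞∙∙
???∘∘≋∙⊞∘≋
??????⊞∘∙≋
??????∘∘⊛∘

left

??????????
??????????
??????????
???∘∘∘∘∙≋∙
???∘∘∘∘⊛∘∘
???⊛⊛⊚⊛∘∘∘
???≋⊞∘≋⊛⊞∙
???≋∘∘≋∙⊞∘
???????⊞∘∙
???????∘∘⊛

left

??????????
??????????
??????????
???≋∘∘∘∘∙≋
???∘∘∘∘∘⊛∘
???∘⊛⊚⊛⊛∘∘
???∘≋⊞∘≋⊛⊞
???∘≋∘∘≋∙⊞
????????⊞∘
????????∘∘

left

??????????
??????????
??????????
???∙≋∘∘∘∘∙
???≋∘∘∘∘∘⊛
???∘∘⊚⊛⊛⊛∘
???⊞∘≋⊞∘≋⊛
???∘∘≋∘∘≋∙
?????????⊞
?????????∘

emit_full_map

∙≋∘∘∘∘∙≋∙∘∘????
≋∘∘∘∘∘⊛∘∘∙∙????
∘∘⊚⊛⊛⊛∘∘∘∘⊛????
⊞∘≋⊞∘≋⊛⊞∙∙∘????
∘∘≋∘∘≋∙⊞∘≋∘????
??????⊞∘∙≋∙????
??????∘∘⊛∘∘????
??????∙⊛∘∘≋????
??????⊞∘⊛≋⊛????
??????∘⊛∘∘≋∘∙∘?
??????∙∘∙⊞∙∙∙∙?
??????⊞∘⊛⊛∙∘∙⊞?
??????∘∘∙∙⊞∘∘∘≋
??????∙≋∘⊛∙∘≋∘⊛
?????????⊛≋∙⊛∘∘
?????????⊞⊛≋⊛⊛⊞
?????????⊛⊛∘∘∘≋
??????????⊛∘≋⊞⊛
??????????∘≋∘∙⊛


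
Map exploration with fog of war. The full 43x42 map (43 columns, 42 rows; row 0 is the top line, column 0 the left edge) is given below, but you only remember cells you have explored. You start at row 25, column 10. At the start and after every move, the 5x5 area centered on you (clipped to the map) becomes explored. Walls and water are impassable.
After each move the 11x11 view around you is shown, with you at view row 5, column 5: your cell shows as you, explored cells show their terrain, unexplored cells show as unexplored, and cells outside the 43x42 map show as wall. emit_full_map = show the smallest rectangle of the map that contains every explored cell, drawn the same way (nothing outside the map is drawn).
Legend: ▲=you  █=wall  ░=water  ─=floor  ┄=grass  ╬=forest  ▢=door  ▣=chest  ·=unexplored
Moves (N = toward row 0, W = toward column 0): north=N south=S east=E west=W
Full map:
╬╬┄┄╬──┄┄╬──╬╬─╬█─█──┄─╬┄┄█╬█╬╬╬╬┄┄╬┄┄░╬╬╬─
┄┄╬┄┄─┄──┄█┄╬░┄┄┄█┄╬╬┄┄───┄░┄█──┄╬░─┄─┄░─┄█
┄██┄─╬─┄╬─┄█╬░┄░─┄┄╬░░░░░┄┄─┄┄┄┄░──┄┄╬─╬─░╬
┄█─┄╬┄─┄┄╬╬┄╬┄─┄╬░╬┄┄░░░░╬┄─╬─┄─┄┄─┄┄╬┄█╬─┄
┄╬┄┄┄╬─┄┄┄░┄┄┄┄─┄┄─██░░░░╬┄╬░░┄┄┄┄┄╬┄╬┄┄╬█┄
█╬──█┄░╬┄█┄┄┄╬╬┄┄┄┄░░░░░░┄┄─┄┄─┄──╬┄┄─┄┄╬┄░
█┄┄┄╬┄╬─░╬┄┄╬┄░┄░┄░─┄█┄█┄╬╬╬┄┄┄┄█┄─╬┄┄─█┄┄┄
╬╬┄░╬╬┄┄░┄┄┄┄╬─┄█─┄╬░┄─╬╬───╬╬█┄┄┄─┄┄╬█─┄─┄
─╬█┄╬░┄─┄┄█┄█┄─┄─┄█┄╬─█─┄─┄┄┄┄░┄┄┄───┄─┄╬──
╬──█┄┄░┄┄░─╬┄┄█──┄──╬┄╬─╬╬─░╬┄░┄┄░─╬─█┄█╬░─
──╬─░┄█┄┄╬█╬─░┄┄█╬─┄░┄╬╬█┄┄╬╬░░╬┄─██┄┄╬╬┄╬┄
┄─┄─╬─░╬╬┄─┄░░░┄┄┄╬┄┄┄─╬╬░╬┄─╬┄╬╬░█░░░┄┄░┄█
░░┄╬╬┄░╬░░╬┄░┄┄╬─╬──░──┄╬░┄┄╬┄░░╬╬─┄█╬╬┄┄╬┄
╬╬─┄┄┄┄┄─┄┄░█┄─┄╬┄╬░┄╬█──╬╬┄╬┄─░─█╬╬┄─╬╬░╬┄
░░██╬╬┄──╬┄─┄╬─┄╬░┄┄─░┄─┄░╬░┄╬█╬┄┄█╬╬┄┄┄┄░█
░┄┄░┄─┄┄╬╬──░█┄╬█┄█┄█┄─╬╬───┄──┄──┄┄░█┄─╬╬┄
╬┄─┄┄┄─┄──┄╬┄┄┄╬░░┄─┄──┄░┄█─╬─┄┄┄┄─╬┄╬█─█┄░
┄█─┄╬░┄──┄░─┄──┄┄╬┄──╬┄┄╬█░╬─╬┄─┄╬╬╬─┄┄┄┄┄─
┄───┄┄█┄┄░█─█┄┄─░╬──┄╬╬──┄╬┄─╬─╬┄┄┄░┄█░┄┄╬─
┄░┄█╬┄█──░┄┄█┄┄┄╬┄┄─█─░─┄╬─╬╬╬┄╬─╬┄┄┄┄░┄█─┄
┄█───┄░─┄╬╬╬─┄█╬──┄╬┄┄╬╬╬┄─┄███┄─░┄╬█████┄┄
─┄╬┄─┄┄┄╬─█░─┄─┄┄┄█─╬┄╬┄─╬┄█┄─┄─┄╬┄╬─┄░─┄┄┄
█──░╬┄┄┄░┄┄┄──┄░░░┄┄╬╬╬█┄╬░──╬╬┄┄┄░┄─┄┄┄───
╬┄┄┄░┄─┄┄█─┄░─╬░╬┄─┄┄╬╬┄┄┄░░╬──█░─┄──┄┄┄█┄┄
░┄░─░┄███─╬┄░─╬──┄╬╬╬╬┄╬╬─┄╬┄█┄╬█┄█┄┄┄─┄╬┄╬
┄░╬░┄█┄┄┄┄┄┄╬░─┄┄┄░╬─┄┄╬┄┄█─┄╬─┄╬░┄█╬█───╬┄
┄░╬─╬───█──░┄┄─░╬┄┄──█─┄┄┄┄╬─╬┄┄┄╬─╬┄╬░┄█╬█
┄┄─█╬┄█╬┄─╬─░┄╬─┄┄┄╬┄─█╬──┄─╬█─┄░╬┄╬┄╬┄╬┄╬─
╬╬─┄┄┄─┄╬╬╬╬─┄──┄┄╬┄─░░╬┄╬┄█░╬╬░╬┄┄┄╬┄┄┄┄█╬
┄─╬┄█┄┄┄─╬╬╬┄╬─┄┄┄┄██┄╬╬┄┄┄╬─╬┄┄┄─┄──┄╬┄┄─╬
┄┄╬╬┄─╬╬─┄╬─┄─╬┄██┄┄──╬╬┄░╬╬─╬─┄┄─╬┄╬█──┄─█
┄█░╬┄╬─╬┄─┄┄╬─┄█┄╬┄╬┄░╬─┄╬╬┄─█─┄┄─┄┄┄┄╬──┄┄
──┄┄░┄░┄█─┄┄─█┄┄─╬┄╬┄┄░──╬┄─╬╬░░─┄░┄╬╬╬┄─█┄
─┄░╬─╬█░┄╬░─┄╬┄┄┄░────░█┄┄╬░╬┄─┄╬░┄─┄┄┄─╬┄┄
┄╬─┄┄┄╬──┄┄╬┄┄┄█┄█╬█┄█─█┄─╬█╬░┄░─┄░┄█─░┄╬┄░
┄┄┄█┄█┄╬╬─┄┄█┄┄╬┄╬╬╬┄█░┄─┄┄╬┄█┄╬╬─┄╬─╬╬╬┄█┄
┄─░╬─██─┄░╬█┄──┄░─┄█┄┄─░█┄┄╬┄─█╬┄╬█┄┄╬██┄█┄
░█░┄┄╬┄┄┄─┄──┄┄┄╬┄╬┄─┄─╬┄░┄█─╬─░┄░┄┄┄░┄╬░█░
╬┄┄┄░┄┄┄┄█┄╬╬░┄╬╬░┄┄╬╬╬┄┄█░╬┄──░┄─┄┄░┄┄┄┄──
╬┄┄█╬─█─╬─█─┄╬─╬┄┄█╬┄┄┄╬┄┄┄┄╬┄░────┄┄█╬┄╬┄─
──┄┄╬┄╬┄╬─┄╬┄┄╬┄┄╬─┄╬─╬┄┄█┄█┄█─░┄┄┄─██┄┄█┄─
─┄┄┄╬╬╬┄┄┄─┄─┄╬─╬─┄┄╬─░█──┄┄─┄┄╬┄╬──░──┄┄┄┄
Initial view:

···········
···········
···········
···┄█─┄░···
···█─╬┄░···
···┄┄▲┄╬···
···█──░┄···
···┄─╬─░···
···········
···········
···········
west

···········
···········
···········
···┄┄█─┄░··
···██─╬┄░··
···┄┄▲┄┄╬··
···─█──░┄··
···╬┄─╬─░··
···········
···········
···········

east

···········
···········
···········
··┄┄█─┄░···
··██─╬┄░···
··┄┄┄▲┄╬···
··─█──░┄···
··╬┄─╬─░···
···········
···········
···········

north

···········
···········
···········
···░┄┄┄─···
··┄┄█─┄░···
··██─▲┄░···
··┄┄┄┄┄╬···
··─█──░┄···
··╬┄─╬─░···
···········
···········

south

···········
···········
···░┄┄┄─···
··┄┄█─┄░···
··██─╬┄░···
··┄┄┄▲┄╬···
··─█──░┄···
··╬┄─╬─░···
···········
···········
···········

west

···········
···········
····░┄┄┄─··
···┄┄█─┄░··
···██─╬┄░··
···┄┄▲┄┄╬··
···─█──░┄··
···╬┄─╬─░··
···········
···········
···········

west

···········
···········
·····░┄┄┄─·
···─┄┄█─┄░·
···███─╬┄░·
···┄┄▲┄┄┄╬·
···──█──░┄·
···█╬┄─╬─░·
···········
···········
···········

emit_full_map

··░┄┄┄─
─┄┄█─┄░
███─╬┄░
┄┄▲┄┄┄╬
──█──░┄
█╬┄─╬─░

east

···········
···········
····░┄┄┄─··
··─┄┄█─┄░··
··███─╬┄░··
··┄┄┄▲┄┄╬··
··──█──░┄··
··█╬┄─╬─░··
···········
···········
···········

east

···········
···········
···░┄┄┄─···
·─┄┄█─┄░···
·███─╬┄░···
·┄┄┄┄▲┄╬···
·──█──░┄···
·█╬┄─╬─░···
···········
···········
···········

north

···········
···········
···········
···░┄┄┄─···
·─┄┄█─┄░···
·███─▲┄░···
·┄┄┄┄┄┄╬···
·──█──░┄···
·█╬┄─╬─░···
···········
···········

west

···········
···········
···········
···┄░┄┄┄─··
··─┄┄█─┄░··
··███▲╬┄░··
··┄┄┄┄┄┄╬··
··──█──░┄··
··█╬┄─╬─░··
···········
···········

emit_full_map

·┄░┄┄┄─
─┄┄█─┄░
███▲╬┄░
┄┄┄┄┄┄╬
──█──░┄
█╬┄─╬─░

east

···········
···········
···········
··┄░┄┄┄─···
·─┄┄█─┄░···
·███─▲┄░···
·┄┄┄┄┄┄╬···
·──█──░┄···
·█╬┄─╬─░···
···········
···········

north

···········
···········
···········
···╬─█░─···
··┄░┄┄┄─···
·─┄┄█▲┄░···
·███─╬┄░···
·┄┄┄┄┄┄╬···
·──█──░┄···
·█╬┄─╬─░···
···········

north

···········
···········
···········
···┄╬╬╬─···
···╬─█░─···
··┄░┄▲┄─···
·─┄┄█─┄░···
·███─╬┄░···
·┄┄┄┄┄┄╬···
·──█──░┄···
·█╬┄─╬─░···

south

···········
···········
···┄╬╬╬─···
···╬─█░─···
··┄░┄┄┄─···
·─┄┄█▲┄░···
·███─╬┄░···
·┄┄┄┄┄┄╬···
·──█──░┄···
·█╬┄─╬─░···
···········

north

···········
···········
···········
···┄╬╬╬─···
···╬─█░─···
··┄░┄▲┄─···
·─┄┄█─┄░···
·███─╬┄░···
·┄┄┄┄┄┄╬···
·──█──░┄···
·█╬┄─╬─░···

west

···········
···········
···········
···─┄╬╬╬─··
···┄╬─█░─··
···┄░▲┄┄─··
··─┄┄█─┄░··
··███─╬┄░··
··┄┄┄┄┄┄╬··
··──█──░┄··
··█╬┄─╬─░··

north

···········
···········
···········
···──░┄┄···
···─┄╬╬╬─··
···┄╬▲█░─··
···┄░┄┄┄─··
··─┄┄█─┄░··
··███─╬┄░··
··┄┄┄┄┄┄╬··
··──█──░┄··

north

···········
···········
···········
···┄┄░█─···
···──░┄┄···
···─┄▲╬╬─··
···┄╬─█░─··
···┄░┄┄┄─··
··─┄┄█─┄░··
··███─╬┄░··
··┄┄┄┄┄┄╬··

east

···········
···········
···········
··┄┄░█─█···
··──░┄┄█···
··─┄╬▲╬─···
··┄╬─█░─···
··┄░┄┄┄─···
·─┄┄█─┄░···
·███─╬┄░···
·┄┄┄┄┄┄╬···

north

···········
···········
···········
···─┄░─┄···
··┄┄░█─█···
··──░▲┄█···
··─┄╬╬╬─···
··┄╬─█░─···
··┄░┄┄┄─···
·─┄┄█─┄░···
·███─╬┄░···

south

···········
···········
···─┄░─┄···
··┄┄░█─█···
··──░┄┄█···
··─┄╬▲╬─···
··┄╬─█░─···
··┄░┄┄┄─···
·─┄┄█─┄░···
·███─╬┄░···
·┄┄┄┄┄┄╬···

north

···········
···········
···········
···─┄░─┄···
··┄┄░█─█···
··──░▲┄█···
··─┄╬╬╬─···
··┄╬─█░─···
··┄░┄┄┄─···
·─┄┄█─┄░···
·███─╬┄░···

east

···········
···········
···········
··─┄░─┄─···
·┄┄░█─█┄···
·──░┄▲█┄···
·─┄╬╬╬─┄···
·┄╬─█░─┄···
·┄░┄┄┄─····
─┄┄█─┄░····
███─╬┄░····

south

···········
···········
··─┄░─┄─···
·┄┄░█─█┄···
·──░┄┄█┄···
·─┄╬╬▲─┄···
·┄╬─█░─┄···
·┄░┄┄┄──···
─┄┄█─┄░····
███─╬┄░····
┄┄┄┄┄┄╬····

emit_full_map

··─┄░─┄─
·┄┄░█─█┄
·──░┄┄█┄
·─┄╬╬▲─┄
·┄╬─█░─┄
·┄░┄┄┄──
─┄┄█─┄░·
███─╬┄░·
┄┄┄┄┄┄╬·
──█──░┄·
█╬┄─╬─░·
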